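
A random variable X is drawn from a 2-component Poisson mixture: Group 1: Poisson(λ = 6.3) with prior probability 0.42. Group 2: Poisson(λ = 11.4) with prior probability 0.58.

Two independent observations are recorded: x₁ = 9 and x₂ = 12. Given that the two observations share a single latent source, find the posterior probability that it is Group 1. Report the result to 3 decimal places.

The responsibility of component k is π_k f_k(x) divided by Σ_j π_j f_j(x).
Since both observations come from the same component, the likelihood for component k is f_k(x₁)·f_k(x₂).
  f_1 = [e^(−6.3)·6.3^9/9! = 0.0791128] × [0.0149863] = 0.00118561
  f_2 = [e^(−11.4)·11.4^9/9! = 0.100328] × [0.112607] = 0.0112976
Prior × likelihood for each component:
  π_1·f_1 = 0.42 × 0.00118561 = 0.000497955
  π_2·f_2 = 0.58 × 0.0112976 = 0.00655263
Normaliser: 0.000497955 + 0.00655263 = 0.00705059
P(Group 1 | x) ≈ 0.071

0.071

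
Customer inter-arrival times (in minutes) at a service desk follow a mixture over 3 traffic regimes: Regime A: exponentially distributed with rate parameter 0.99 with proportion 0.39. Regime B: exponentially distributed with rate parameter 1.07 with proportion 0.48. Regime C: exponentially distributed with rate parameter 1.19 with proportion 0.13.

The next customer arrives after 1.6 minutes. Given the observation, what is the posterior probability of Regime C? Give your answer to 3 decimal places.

0.118

The responsibility of component k is π_k f_k(x) divided by Σ_j π_j f_j(x).
Evaluate each component's likelihood at the observed value:
  f_A = 0.203101
  f_B = 0.19314
  f_C = 0.177276
Weight by the priors:
  π_A·f_A = 0.39 × 0.203101 = 0.0792095
  π_B·f_B = 0.48 × 0.19314 = 0.0927071
  π_C·f_C = 0.13 × 0.177276 = 0.0230459
Denominator: 0.0792095 + 0.0927071 + 0.0230459 = 0.194962
So the posterior for Regime C is 0.0230459 / 0.194962 ≈ 0.118.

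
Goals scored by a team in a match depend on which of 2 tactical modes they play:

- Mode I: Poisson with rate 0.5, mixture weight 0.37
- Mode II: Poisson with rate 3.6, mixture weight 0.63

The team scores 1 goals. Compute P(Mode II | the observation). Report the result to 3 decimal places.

0.356

By Bayes' theorem, P(k | x) = w_k f_k(x) / Σ_j w_j f_j(x).
Evaluate each component's likelihood at the observed value:
  L_I = e^(−0.5)·0.5^1/1! = 0.303265
  L_II = e^(−3.6)·3.6^1/1! = 0.0983654
Prior × likelihood for each component:
  w_I·L_I = 0.37 × 0.303265 = 0.112208
  w_II·L_II = 0.63 × 0.0983654 = 0.0619702
Marginal: 0.112208 + 0.0619702 = 0.174178
P(Mode II | the observation) = 0.0619702 / 0.174178 ≈ 0.356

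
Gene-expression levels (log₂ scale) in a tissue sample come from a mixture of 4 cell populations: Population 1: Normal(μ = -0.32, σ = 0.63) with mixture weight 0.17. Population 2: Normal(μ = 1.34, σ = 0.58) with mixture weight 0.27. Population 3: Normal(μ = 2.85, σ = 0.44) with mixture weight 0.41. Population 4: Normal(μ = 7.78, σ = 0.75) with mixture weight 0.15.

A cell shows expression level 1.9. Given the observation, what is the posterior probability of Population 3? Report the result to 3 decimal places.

P(component k | x) = π_k·f_k(x) / marginal(x), where marginal(x) = Σ_j π_j·f_j(x).
Normal densities:
  p_1 = (1/(0.63·√(2π)))·exp(−(1.9−-0.32)²/(2·0.63²)) = 0.633242·exp(-6.20862) = 0.00127409
  p_2 = (1/(0.58·√(2π)))·exp(−(1.9−1.34)²/(2·0.58²)) = 0.687832·exp(-0.46611) = 0.431571
  p_3 = (1/(0.44·√(2π)))·exp(−(1.9−2.85)²/(2·0.44²)) = 0.906687·exp(-2.33084) = 0.088143
  p_4 = (1/(0.75·√(2π)))·exp(−(1.9−7.78)²/(2·0.75²)) = 0.531923·exp(-30.73280) = 2.39201e-14
Multiply by the mixture weights:
  π_1·p_1 = 0.17 × 0.00127409 = 0.000216596
  π_2·p_2 = 0.27 × 0.431571 = 0.116524
  π_3·p_3 = 0.41 × 0.088143 = 0.0361386
  π_4·p_4 = 0.15 × 2.39201e-14 = 3.58802e-15
Normaliser: 0.000216596 + 0.116524 + 0.0361386 + 3.58802e-15 = 0.152879
Responsibility of Population 3: 0.0361386 / 0.152879 ≈ 0.236

0.236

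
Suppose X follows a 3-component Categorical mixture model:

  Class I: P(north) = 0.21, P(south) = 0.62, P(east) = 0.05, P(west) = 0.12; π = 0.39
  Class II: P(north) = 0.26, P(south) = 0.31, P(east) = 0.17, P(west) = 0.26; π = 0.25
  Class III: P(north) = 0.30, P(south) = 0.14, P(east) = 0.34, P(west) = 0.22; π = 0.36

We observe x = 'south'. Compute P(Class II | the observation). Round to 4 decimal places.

By Bayes' theorem, P(k | x) = π_k f_k(x) / Σ_j π_j f_j(x).
Categorical probabilities:
  L_I = P(south | comp) = 0.62
  L_II = P(south | comp) = 0.31
  L_III = P(south | comp) = 0.14
Unnormalised posteriors:
  π_I·L_I = 0.39 × 0.62 = 0.2418
  π_II·L_II = 0.25 × 0.31 = 0.0775
  π_III·L_III = 0.36 × 0.14 = 0.0504
Sum: 0.2418 + 0.0775 + 0.0504 = 0.3697
So the posterior for Class II is 0.0775 / 0.3697 ≈ 0.2096.

0.2096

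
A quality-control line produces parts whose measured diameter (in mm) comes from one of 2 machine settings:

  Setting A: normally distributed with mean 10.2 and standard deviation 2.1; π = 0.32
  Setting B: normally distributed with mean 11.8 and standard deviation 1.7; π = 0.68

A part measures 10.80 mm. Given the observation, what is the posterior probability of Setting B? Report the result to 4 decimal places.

0.6970

Apply Bayes' rule: the posterior for each component is proportional to its prior times its likelihood at x.
Evaluate each component's likelihood at the observed value:
  L_A = 0.182375
  L_B = 0.197389
Weight by the priors:
  w_A·L_A = 0.32 × 0.182375 = 0.0583599
  w_B·L_B = 0.68 × 0.197389 = 0.134225
Marginal: 0.0583599 + 0.134225 = 0.192585
P(Setting B | x) = 0.134225 / 0.192585 ≈ 0.6970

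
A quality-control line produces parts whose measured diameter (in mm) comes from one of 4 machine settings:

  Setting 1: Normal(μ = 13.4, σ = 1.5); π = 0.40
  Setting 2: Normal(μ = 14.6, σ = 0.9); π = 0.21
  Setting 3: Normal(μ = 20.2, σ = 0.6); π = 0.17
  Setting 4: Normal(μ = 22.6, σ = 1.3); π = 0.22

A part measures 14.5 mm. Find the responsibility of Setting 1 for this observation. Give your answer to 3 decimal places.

0.468

Apply Bayes' rule: the posterior for each component is proportional to its prior times its likelihood at x.
Normal densities:
  f_1 = (1/(1.5·√(2π)))·exp(−(14.5−13.4)²/(2·1.5²)) = 0.265962·exp(-0.26889) = 0.203255
  f_2 = (1/(0.9·√(2π)))·exp(−(14.5−14.6)²/(2·0.9²)) = 0.443269·exp(-0.00617) = 0.440541
  f_3 = (1/(0.6·√(2π)))·exp(−(14.5−20.2)²/(2·0.6²)) = 0.664904·exp(-45.12500) = 1.67966e-20
  f_4 = (1/(1.3·√(2π)))·exp(−(14.5−22.6)²/(2·1.3²)) = 0.306879·exp(-19.41124) = 1.13965e-09
Prior × likelihood for each component:
  π_1·f_1 = 0.40 × 0.203255 = 0.0813021
  π_2·f_2 = 0.21 × 0.440541 = 0.0925137
  π_3·f_3 = 0.17 × 1.67966e-20 = 2.85542e-21
  π_4·f_4 = 0.22 × 1.13965e-09 = 2.50723e-10
Denominator: 0.0813021 + 0.0925137 + 2.85542e-21 + 2.50723e-10 = 0.173816
P(Setting 1 | 14.5 mm) ≈ 0.468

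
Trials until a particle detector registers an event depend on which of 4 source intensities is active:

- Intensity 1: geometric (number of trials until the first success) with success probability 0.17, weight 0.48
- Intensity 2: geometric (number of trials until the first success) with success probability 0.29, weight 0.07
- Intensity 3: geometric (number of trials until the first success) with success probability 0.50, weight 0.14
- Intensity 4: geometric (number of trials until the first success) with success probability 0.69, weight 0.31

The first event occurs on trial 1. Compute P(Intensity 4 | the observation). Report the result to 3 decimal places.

0.554

Apply Bayes' rule: the posterior for each component is proportional to its prior times its likelihood at x.
Component likelihoods at x = 1:
  f_1 = 0.17
  f_2 = 0.29
  f_3 = 0.5
  f_4 = 0.69
Weight by the priors:
  w_1·f_1 = 0.48 × 0.17 = 0.0816
  w_2·f_2 = 0.07 × 0.29 = 0.0203
  w_3·f_3 = 0.14 × 0.5 = 0.07
  w_4·f_4 = 0.31 × 0.69 = 0.2139
Denominator: 0.0816 + 0.0203 + 0.07 + 0.2139 = 0.3858
P(Intensity 4 | 1) ≈ 0.554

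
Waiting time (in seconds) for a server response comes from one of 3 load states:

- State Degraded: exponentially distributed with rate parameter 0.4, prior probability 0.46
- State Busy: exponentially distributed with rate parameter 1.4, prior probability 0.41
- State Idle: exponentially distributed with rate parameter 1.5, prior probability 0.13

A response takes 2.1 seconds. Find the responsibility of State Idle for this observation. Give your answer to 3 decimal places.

0.071

Posterior ∝ prior × likelihood, so P(k | x) ∝ P(Z=k) f_k(x); normalise over all components.
Exponential densities:
  L_Degraded = 0.4·e^(−0.4·2.1) = 0.4·e^(−0.8400) = 0.172684
  L_Busy = 1.4·e^(−1.4·2.1) = 1.4·e^(−2.9400) = 0.074012
  L_Idle = 1.5·e^(−1.5·2.1) = 1.5·e^(−3.1500) = 0.0642782
Unnormalised posteriors:
  P(Z=Degraded)·L_Degraded = 0.46 × 0.172684 = 0.0794347
  P(Z=Busy)·L_Busy = 0.41 × 0.074012 = 0.0303449
  P(Z=Idle)·L_Idle = 0.13 × 0.0642782 = 0.00835616
Marginal: 0.0794347 + 0.0303449 + 0.00835616 = 0.118136
Responsibility of State Idle: 0.00835616 / 0.118136 ≈ 0.071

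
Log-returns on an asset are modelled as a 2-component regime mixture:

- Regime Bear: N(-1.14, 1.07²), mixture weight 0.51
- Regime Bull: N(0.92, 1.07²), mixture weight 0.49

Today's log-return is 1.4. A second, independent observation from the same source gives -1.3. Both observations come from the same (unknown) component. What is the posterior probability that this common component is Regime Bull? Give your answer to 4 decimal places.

0.6308

Apply Bayes' rule: the posterior for each component is proportional to its prior times its likelihood at x.
Since both observations come from the same component, the likelihood for component k is f_k(x₁)·f_k(x₂).
  f_Bear = [0.0222784] × [0.368698] = 0.00821402
  f_Bull = [0.337153] × [0.0433294] = 0.0146086
Unnormalised posteriors:
  w_Bear·f_Bear = 0.51 × 0.00821402 = 0.00418915
  w_Bull·f_Bull = 0.49 × 0.0146086 = 0.00715823
Sum: 0.00418915 + 0.00715823 = 0.0113474
So the posterior for Regime Bull is 0.00715823 / 0.0113474 ≈ 0.6308.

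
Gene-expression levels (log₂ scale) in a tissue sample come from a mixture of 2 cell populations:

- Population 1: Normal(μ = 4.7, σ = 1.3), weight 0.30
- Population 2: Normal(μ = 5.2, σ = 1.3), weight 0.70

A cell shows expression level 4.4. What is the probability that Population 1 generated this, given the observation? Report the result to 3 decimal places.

0.335

Posterior ∝ prior × likelihood, so P(k | x) ∝ w_k f_k(x); normalise over all components.
Component likelihoods at x = 4.4:
  p_1 = (1/(1.3·√(2π)))·exp(−(4.4−4.7)²/(2·1.3²)) = 0.306879·exp(-0.02663) = 0.298815
  p_2 = (1/(1.3·√(2π)))·exp(−(4.4−5.2)²/(2·1.3²)) = 0.306879·exp(-0.18935) = 0.253941
Unnormalised posteriors:
  w_1·p_1 = 0.30 × 0.298815 = 0.0896446
  w_2·p_2 = 0.70 × 0.253941 = 0.177759
Evidence: 0.0896446 + 0.177759 = 0.267404
P(Population 1 | data) = 0.0896446 / 0.267404 ≈ 0.335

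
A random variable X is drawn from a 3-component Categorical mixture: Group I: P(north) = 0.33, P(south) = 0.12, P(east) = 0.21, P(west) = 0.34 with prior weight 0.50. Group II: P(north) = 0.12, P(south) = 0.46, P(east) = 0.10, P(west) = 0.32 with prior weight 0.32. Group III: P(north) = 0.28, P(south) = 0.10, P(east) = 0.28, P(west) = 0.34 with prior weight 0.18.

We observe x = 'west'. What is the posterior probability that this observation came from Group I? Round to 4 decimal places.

0.5096

The responsibility of component k is π_k f_k(x) divided by Σ_j π_j f_j(x).
Evaluate each component's likelihood at the observed value:
  f_I = P(west | comp) = 0.34
  f_II = P(west | comp) = 0.32
  f_III = P(west | comp) = 0.34
Multiply by the mixture weights:
  π_I·f_I = 0.50 × 0.34 = 0.17
  π_II·f_II = 0.32 × 0.32 = 0.1024
  π_III·f_III = 0.18 × 0.34 = 0.0612
Sum: 0.17 + 0.1024 + 0.0612 = 0.3336
P(Group I | x) = 0.17 / 0.3336 ≈ 0.5096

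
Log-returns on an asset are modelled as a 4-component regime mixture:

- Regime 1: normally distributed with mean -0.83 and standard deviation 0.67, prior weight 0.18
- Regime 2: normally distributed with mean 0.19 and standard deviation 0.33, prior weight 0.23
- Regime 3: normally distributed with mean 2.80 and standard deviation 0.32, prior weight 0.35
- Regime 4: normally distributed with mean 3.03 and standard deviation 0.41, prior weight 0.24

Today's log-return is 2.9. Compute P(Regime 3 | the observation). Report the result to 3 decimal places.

0.652

P(component k | x) = w_k·f_k(x) / marginal(x), where marginal(x) = Σ_j w_j·f_j(x).
Normal densities:
  L_1 = 1.10847e-07
  L_2 = 2.74295e-15
  L_3 = 1.18728
  L_4 = 0.925327
Weight by the priors:
  w_1·L_1 = 0.18 × 1.10847e-07 = 1.99524e-08
  w_2·L_2 = 0.23 × 2.74295e-15 = 6.30878e-16
  w_3·L_3 = 0.35 × 1.18728 = 0.415549
  w_4·L_4 = 0.24 × 0.925327 = 0.222078
Marginal: 1.99524e-08 + 6.30878e-16 + 0.415549 + 0.222078 = 0.637628
So the posterior for Regime 3 is 0.415549 / 0.637628 ≈ 0.652.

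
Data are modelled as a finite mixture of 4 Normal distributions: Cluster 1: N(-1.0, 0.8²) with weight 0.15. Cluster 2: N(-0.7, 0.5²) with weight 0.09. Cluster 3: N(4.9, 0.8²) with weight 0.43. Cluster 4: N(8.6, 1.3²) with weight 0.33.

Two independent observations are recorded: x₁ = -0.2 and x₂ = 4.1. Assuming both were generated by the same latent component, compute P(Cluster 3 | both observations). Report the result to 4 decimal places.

The responsibility of component k is P(Z=k) f_k(x) divided by Σ_j P(Z=j) f_j(x).
Since both observations come from the same component, the likelihood for component k is f_k(x₁)·f_k(x₂).
  p_1 = [(1/(0.8·√(2π)))·exp(−(-0.2−-1.0)²/(2·0.8²)) = 0.498678·exp(-0.50000) = 0.302463] × [7.4614e-10] = 2.2568e-10
  p_2 = [(1/(0.5·√(2π)))·exp(−(-0.2−-0.7)²/(2·0.5²)) = 0.797885·exp(-0.50000) = 0.483941] × [7.75622e-21] = 3.75356e-21
  p_3 = [(1/(0.8·√(2π)))·exp(−(-0.2−4.9)²/(2·0.8²)) = 0.498678·exp(-20.32031) = 7.4614e-10] × [0.302463] = 2.2568e-10
  p_4 = [(1/(1.3·√(2π)))·exp(−(-0.2−8.6)²/(2·1.3²)) = 0.306879·exp(-22.91124) = 3.44144e-11] × [0.000767458] = 2.64116e-14
Unnormalised posteriors:
  P(Z=1)·p_1 = 0.15 × 2.2568e-10 = 3.3852e-11
  P(Z=2)·p_2 = 0.09 × 3.75356e-21 = 3.3782e-22
  P(Z=3)·p_3 = 0.43 × 2.2568e-10 = 9.70425e-11
  P(Z=4)·p_4 = 0.33 × 2.64116e-14 = 8.71583e-15
Sum: 3.3852e-11 + 3.3782e-22 + 9.70425e-11 + 8.71583e-15 = 1.30903e-10
Responsibility of Cluster 3: 9.70425e-11 / 1.30903e-10 ≈ 0.7413

0.7413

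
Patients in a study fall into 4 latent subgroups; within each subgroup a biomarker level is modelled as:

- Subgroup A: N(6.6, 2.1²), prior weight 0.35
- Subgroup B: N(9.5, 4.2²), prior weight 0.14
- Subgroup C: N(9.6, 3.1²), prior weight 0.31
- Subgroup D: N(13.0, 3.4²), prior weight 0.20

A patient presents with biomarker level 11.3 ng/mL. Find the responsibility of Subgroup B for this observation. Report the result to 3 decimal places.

The responsibility of component k is w_k f_k(x) divided by Σ_j w_j f_j(x).
Normal densities:
  p_A = (1/(2.1·√(2π)))·exp(−(11.3−6.6)²/(2·2.1²)) = 0.189973·exp(-2.50454) = 0.0155233
  p_B = (1/(4.2·√(2π)))·exp(−(11.3−9.5)²/(2·4.2²)) = 0.094986·exp(-0.09184) = 0.0866516
  p_C = (1/(3.1·√(2π)))·exp(−(11.3−9.6)²/(2·3.1²)) = 0.128691·exp(-0.15036) = 0.110725
  p_D = (1/(3.4·√(2π)))·exp(−(11.3−13.0)²/(2·3.4²)) = 0.117336·exp(-0.12500) = 0.103549
Prior × likelihood for each component:
  w_A·p_A = 0.35 × 0.0155233 = 0.00543317
  w_B·p_B = 0.14 × 0.0866516 = 0.0121312
  w_C·p_C = 0.31 × 0.110725 = 0.0343248
  w_D·p_D = 0.20 × 0.103549 = 0.0207097
Denominator: 0.00543317 + 0.0121312 + 0.0343248 + 0.0207097 = 0.0725989
So the posterior for Subgroup B is 0.0121312 / 0.0725989 ≈ 0.167.

0.167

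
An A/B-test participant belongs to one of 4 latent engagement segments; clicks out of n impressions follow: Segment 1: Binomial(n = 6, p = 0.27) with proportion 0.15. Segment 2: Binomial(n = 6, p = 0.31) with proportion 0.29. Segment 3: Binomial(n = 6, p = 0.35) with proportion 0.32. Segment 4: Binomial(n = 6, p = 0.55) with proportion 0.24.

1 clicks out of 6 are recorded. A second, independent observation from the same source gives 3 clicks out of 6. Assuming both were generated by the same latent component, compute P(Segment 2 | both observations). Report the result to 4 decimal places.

By Bayes' theorem, P(k | x) = w_k f_k(x) / Σ_j w_j f_j(x).
Since both observations come from the same component, the likelihood for component k is f_k(x₁)·f_k(x₂).
  L_1 = [C(6,1)·0.27^1·0.73^5 = 6·0.27·0.207307 = 0.335838] × [0.15314] = 0.0514303
  L_2 = [C(6,1)·0.31^1·0.69^5 = 6·0.31·0.156403 = 0.29091] × [0.195732] = 0.0569404
  L_3 = [C(6,1)·0.35^1·0.65^5 = 6·0.35·0.116029 = 0.243661] × [0.235491] = 0.05738
  L_4 = [C(6,1)·0.55^1·0.45^5 = 6·0.55·0.0184528 = 0.0608943] × [0.303218] = 0.0184643
Unnormalised posteriors:
  w_1·L_1 = 0.15 × 0.0514303 = 0.00771455
  w_2·L_2 = 0.29 × 0.0569404 = 0.0165127
  w_3·L_3 = 0.32 × 0.05738 = 0.0183616
  w_4·L_4 = 0.24 × 0.0184643 = 0.00443142
Normaliser: 0.00771455 + 0.0165127 + 0.0183616 + 0.00443142 = 0.0470203
P(Segment 2 | x₁, x₂) = 0.0165127 / 0.0470203 ≈ 0.3512

0.3512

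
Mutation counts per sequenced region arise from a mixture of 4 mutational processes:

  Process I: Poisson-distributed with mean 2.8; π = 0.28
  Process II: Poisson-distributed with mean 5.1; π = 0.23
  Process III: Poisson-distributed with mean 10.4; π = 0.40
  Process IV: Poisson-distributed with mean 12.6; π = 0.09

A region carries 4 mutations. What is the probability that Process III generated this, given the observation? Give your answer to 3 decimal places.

0.066

The responsibility of component k is P(Z=k) f_k(x) divided by Σ_j P(Z=j) f_j(x).
Poisson probabilities:
  p_I = e^(−2.8)·2.8^4/4! = 0.155739
  p_II = e^(−5.1)·5.1^4/4! = 0.171857
  p_III = e^(−10.4)·10.4^4/4! = 0.014834
  p_IV = e^(−12.6)·12.6^4/4! = 0.00354128
Unnormalised posteriors:
  P(Z=I)·p_I = 0.28 × 0.155739 = 0.0436068
  P(Z=II)·p_II = 0.23 × 0.171857 = 0.0395271
  P(Z=III)·p_III = 0.40 × 0.014834 = 0.00593362
  P(Z=IV)·p_IV = 0.09 × 0.00354128 = 0.000318715
Evidence: 0.0436068 + 0.0395271 + 0.00593362 + 0.000318715 = 0.0893863
So the posterior for Process III is 0.00593362 / 0.0893863 ≈ 0.066.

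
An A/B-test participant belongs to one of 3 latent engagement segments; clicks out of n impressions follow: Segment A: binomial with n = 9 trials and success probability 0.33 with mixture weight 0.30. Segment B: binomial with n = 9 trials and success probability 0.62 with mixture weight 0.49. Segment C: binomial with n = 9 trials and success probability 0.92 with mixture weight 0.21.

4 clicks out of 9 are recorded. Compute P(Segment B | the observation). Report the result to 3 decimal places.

0.544

By Bayes' theorem, P(k | x) = π_k f_k(x) / Σ_j π_j f_j(x).
Binomial probabilities:
  f_A = C(9,4)·0.33^4·0.67^5 = 126·0.0118592·0.135013 = 0.201744
  f_B = C(9,4)·0.62^4·0.38^5 = 126·0.147763·0.00792352 = 0.147521
  f_C = C(9,4)·0.92^4·0.08^5 = 126·0.716393·3.2768e-06 = 0.000295782
Multiply by the mixture weights:
  π_A·f_A = 0.30 × 0.201744 = 0.0605232
  π_B·f_B = 0.49 × 0.147521 = 0.0722855
  π_C·f_C = 0.21 × 0.000295782 = 6.21142e-05
Evidence: 0.0605232 + 0.0722855 + 6.21142e-05 = 0.132871
P(Segment B | 4 clicks out of 9) = 0.0722855 / 0.132871 ≈ 0.544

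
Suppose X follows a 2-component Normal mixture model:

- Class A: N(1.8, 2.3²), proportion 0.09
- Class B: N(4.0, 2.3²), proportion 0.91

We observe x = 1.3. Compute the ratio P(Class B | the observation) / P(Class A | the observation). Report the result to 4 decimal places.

Since P(k|x) ∝ π_k f_k(x), the posterior odds are π_i f_i(x) / (π_j f_j(x)).
Evaluate each component's likelihood at the observed value:
  f_A = 0.169403
  f_B = 0.0870839
0.0792463 / 0.0152462 ≈ 5.1978

5.1978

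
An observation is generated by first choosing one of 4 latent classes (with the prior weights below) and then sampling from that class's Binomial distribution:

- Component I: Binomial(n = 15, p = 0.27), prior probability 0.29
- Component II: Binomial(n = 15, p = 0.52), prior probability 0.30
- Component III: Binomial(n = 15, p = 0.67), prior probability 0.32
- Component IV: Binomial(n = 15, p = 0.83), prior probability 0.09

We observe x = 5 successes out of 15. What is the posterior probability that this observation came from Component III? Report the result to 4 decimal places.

The responsibility of component k is w_k f_k(x) divided by Σ_j w_j f_j(x).
Component likelihoods at x = 5 successes out of 15:
  p_I = 0.185184
  p_II = 0.0741284
  p_III = 0.00620967
  p_IV = 2.38471e-05
Prior × likelihood for each component:
  w_I·p_I = 0.29 × 0.185184 = 0.0537033
  w_II·p_II = 0.30 × 0.0741284 = 0.0222385
  w_III·p_III = 0.32 × 0.00620967 = 0.0019871
  w_IV·p_IV = 0.09 × 2.38471e-05 = 2.14624e-06
Normaliser: 0.0537033 + 0.0222385 + 0.0019871 + 2.14624e-06 = 0.077931
P(Component III | the observation) ≈ 0.0255

0.0255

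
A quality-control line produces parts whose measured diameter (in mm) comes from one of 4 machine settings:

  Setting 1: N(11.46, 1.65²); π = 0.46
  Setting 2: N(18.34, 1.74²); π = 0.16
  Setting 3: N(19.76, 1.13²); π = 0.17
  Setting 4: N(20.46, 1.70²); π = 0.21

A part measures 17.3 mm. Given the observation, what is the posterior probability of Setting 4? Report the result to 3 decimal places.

0.193

Posterior ∝ prior × likelihood, so P(k | x) ∝ w_k f_k(x); normalise over all components.
Component likelihoods at x = 17.3 mm:
  f_1 = (1/(1.65·√(2π)))·exp(−(17.3−11.46)²/(2·1.65²)) = 0.241783·exp(-6.26365) = 0.000460421
  f_2 = (1/(1.74·√(2π)))·exp(−(17.3−18.34)²/(2·1.74²)) = 0.229277·exp(-0.17862) = 0.191772
  f_3 = (1/(1.13·√(2π)))·exp(−(17.3−19.76)²/(2·1.13²)) = 0.353046·exp(-2.36965) = 0.0330147
  f_4 = (1/(1.70·√(2π)))·exp(−(17.3−20.46)²/(2·1.70²)) = 0.234672·exp(-1.72761) = 0.0417031
Multiply by the mixture weights:
  w_1·f_1 = 0.46 × 0.000460421 = 0.000211794
  w_2·f_2 = 0.16 × 0.191772 = 0.0306836
  w_3·f_3 = 0.17 × 0.0330147 = 0.0056125
  w_4·f_4 = 0.21 × 0.0417031 = 0.00875766
Evidence: 0.000211794 + 0.0306836 + 0.0056125 + 0.00875766 = 0.0452655
Responsibility of Setting 4: 0.00875766 / 0.0452655 ≈ 0.193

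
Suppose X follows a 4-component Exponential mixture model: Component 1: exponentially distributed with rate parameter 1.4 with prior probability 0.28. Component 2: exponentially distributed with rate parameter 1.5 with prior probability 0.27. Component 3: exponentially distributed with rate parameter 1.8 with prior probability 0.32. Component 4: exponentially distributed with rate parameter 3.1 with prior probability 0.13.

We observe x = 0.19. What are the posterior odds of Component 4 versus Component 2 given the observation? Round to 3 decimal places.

0.734

Only the two components matter; the odds are (P(Z=i) f_i(x)) / (P(Z=j) f_j(x)).
Evaluate each component's likelihood at the observed value:
  p_1 = 1.07301
  p_2 = 1.12802
  p_3 = 1.27863
  p_4 = 1.72013
Posterior odds = (P(Z=4)·p_4) / (P(Z=2)·p_2) = (0.13·1.72013) / (0.27·1.12802) = 0.223617 / 0.304566 ≈ 0.734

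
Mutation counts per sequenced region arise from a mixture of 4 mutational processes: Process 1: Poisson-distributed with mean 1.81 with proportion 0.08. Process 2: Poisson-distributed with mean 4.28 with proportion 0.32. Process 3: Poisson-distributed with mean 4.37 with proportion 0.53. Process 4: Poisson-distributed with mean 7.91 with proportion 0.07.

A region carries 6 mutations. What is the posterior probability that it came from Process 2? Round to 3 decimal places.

0.337

Posterior ∝ prior × likelihood, so P(k | x) ∝ π_k f_k(x); normalise over all components.
Evaluate each component's likelihood at the observed value:
  L_1 = 0.00799219
  L_2 = 0.118182
  L_3 = 0.122374
  L_4 = 0.12487
Prior × likelihood for each component:
  π_1·L_1 = 0.08 × 0.00799219 = 0.000639375
  π_2·L_2 = 0.32 × 0.118182 = 0.0378181
  π_3·L_3 = 0.53 × 0.122374 = 0.0648582
  π_4·L_4 = 0.07 × 0.12487 = 0.00874088
Marginal: 0.000639375 + 0.0378181 + 0.0648582 + 0.00874088 = 0.112057
Responsibility of Process 2: 0.0378181 / 0.112057 ≈ 0.337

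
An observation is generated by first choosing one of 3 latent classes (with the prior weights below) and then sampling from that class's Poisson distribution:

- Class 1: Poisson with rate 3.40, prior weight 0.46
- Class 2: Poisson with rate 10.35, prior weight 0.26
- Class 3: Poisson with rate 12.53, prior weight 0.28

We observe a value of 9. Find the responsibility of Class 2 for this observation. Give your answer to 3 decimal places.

0.567

By Bayes' theorem, P(k | x) = P(Z=k) f_k(x) / Σ_j P(Z=j) f_j(x).
Component likelihoods at x = 9:
  f_1 = e^(−3.40)·3.40^9/9! = 0.00558401
  f_2 = e^(−10.35)·10.35^9/9! = 0.120158
  f_3 = e^(−12.53)·12.53^9/9! = 0.0758729
Prior × likelihood for each component:
  P(Z=1)·f_1 = 0.46 × 0.00558401 = 0.00256864
  P(Z=2)·f_2 = 0.26 × 0.120158 = 0.031241
  P(Z=3)·f_3 = 0.28 × 0.0758729 = 0.0212444
Sum: 0.00256864 + 0.031241 + 0.0212444 = 0.0550541
Responsibility of Class 2: 0.031241 / 0.0550541 ≈ 0.567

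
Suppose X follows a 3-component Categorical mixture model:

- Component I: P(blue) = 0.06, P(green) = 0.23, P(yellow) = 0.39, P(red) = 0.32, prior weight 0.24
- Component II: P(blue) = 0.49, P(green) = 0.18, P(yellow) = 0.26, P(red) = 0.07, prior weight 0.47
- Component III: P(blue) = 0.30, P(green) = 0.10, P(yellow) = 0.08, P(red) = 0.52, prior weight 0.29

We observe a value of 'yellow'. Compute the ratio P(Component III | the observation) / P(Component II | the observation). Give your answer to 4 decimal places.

The posterior odds equal the prior odds times the likelihood ratio: (π_i/π_j)·(f_i(x)/f_j(x)).
Component likelihoods at x = 'yellow':
  f_I = P(yellow | comp) = 0.39
  f_II = P(yellow | comp) = 0.26
  f_III = P(yellow | comp) = 0.08
0.0232 / 0.1222 ≈ 0.1899

0.1899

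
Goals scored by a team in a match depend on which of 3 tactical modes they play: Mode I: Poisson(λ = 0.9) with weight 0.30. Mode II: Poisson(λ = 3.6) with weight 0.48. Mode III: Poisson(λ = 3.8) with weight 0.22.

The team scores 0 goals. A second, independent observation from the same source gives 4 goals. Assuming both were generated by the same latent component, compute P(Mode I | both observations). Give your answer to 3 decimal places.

Posterior ∝ prior × likelihood, so P(k | x) ∝ π_k f_k(x); normalise over all components.
Since both observations come from the same component, the likelihood for component k is f_k(x₁)·f_k(x₂).
  f_I = [e^(−0.9)·0.9^0/0! = 0.40657] × [0.0111146] = 0.00451886
  f_II = [e^(−3.6)·3.6^0/0! = 0.0273237] × [0.191222] = 0.00522491
  f_III = [e^(−3.8)·3.8^0/0! = 0.0223708] × [0.194359] = 0.00434796
Weight by the priors:
  π_I·f_I = 0.30 × 0.00451886 = 0.00135566
  π_II·f_II = 0.48 × 0.00522491 = 0.00250795
  π_III·f_III = 0.22 × 0.00434796 = 0.00095655
Marginal: 0.00135566 + 0.00250795 + 0.00095655 = 0.00482016
P(Mode I | data) ≈ 0.281

0.281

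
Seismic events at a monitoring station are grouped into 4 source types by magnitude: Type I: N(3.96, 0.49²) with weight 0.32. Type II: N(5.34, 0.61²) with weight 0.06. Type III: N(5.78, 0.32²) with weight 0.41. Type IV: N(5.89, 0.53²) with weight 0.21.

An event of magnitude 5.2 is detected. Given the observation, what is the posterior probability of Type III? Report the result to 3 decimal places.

Posterior ∝ prior × likelihood, so P(k | x) ∝ π_k f_k(x); normalise over all components.
Normal densities:
  L_I = (1/(0.49·√(2π)))·exp(−(5.2−3.96)²/(2·0.49²)) = 0.814168·exp(-3.20200) = 0.033121
  L_II = (1/(0.61·√(2π)))·exp(−(5.2−5.34)²/(2·0.61²)) = 0.654004·exp(-0.02634) = 0.637004
  L_III = (1/(0.32·√(2π)))·exp(−(5.2−5.78)²/(2·0.32²)) = 1.246695·exp(-1.64258) = 0.241211
  L_IV = (1/(0.53·√(2π)))·exp(−(5.2−5.89)²/(2·0.53²)) = 0.752721·exp(-0.84745) = 0.322544
Unnormalised posteriors:
  π_I·L_I = 0.32 × 0.033121 = 0.0105987
  π_II·L_II = 0.06 × 0.637004 = 0.0382202
  π_III·L_III = 0.41 × 0.241211 = 0.0988966
  π_IV·L_IV = 0.21 × 0.322544 = 0.0677343
Normaliser: 0.0105987 + 0.0382202 + 0.0988966 + 0.0677343 = 0.21545
So the posterior for Type III is 0.0988966 / 0.21545 ≈ 0.459.

0.459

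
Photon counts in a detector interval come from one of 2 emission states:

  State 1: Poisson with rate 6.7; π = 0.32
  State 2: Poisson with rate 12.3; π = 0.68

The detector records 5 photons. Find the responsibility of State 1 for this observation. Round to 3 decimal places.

0.859

The responsibility of component k is P(Z=k) f_k(x) divided by Σ_j P(Z=j) f_j(x).
Evaluate each component's likelihood at the observed value:
  p_1 = 0.13849
  p_2 = 0.0106788
Weight by the priors:
  P(Z=1)·p_1 = 0.32 × 0.13849 = 0.0443169
  P(Z=2)·p_2 = 0.68 × 0.0106788 = 0.00726158
Sum: 0.0443169 + 0.00726158 = 0.0515785
P(State 1 | the observation) ≈ 0.859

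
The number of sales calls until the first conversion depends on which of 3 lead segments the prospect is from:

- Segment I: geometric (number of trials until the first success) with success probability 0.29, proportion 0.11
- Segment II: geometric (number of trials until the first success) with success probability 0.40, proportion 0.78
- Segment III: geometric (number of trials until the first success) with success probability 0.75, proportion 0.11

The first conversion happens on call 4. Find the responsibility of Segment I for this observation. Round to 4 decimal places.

0.1425

Posterior ∝ prior × likelihood, so P(k | x) ∝ P(Z=k) f_k(x); normalise over all components.
Geometric probabilities:
  L_I = 0.29·(1−0.29)^3 = 0.29·0.357911 = 0.103794
  L_II = 0.40·(1−0.40)^3 = 0.40·0.216 = 0.0864
  L_III = 0.75·(1−0.75)^3 = 0.75·0.015625 = 0.0117188
Unnormalised posteriors:
  P(Z=I)·L_I = 0.11 × 0.103794 = 0.0114174
  P(Z=II)·L_II = 0.78 × 0.0864 = 0.067392
  P(Z=III)·L_III = 0.11 × 0.0117188 = 0.00128906
Evidence: 0.0114174 + 0.067392 + 0.00128906 = 0.0800984
So the posterior for Segment I is 0.0114174 / 0.0800984 ≈ 0.1425.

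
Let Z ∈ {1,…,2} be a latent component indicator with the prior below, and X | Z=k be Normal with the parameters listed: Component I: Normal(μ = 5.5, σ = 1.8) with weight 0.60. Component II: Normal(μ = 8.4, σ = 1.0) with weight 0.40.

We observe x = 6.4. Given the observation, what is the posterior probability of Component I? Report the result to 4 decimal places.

0.8446

P(component k | x) = π_k·f_k(x) / marginal(x), where marginal(x) = Σ_j π_j·f_j(x).
Normal densities:
  f_I = (1/(1.8·√(2π)))·exp(−(6.4−5.5)²/(2·1.8²)) = 0.221635·exp(-0.12500) = 0.195592
  f_II = (1/(1.0·√(2π)))·exp(−(6.4−8.4)²/(2·1.0²)) = 0.398942·exp(-2.00000) = 0.053991
Unnormalised posteriors:
  π_I·f_I = 0.60 × 0.195592 = 0.117355
  π_II·f_II = 0.40 × 0.053991 = 0.0215964
Evidence: 0.117355 + 0.0215964 = 0.138951
So the posterior for Component I is 0.117355 / 0.138951 ≈ 0.8446.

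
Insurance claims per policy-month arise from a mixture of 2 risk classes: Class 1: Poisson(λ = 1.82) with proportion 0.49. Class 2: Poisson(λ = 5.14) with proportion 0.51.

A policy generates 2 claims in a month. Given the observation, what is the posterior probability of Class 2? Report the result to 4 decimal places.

0.2308

Posterior ∝ prior × likelihood, so P(k | x) ∝ P(Z=k) f_k(x); normalise over all components.
Poisson probabilities:
  f_1 = 0.268347
  f_2 = 0.0773789
Multiply by the mixture weights:
  P(Z=1)·f_1 = 0.49 × 0.268347 = 0.13149
  P(Z=2)·f_2 = 0.51 × 0.0773789 = 0.0394632
Normaliser: 0.13149 + 0.0394632 = 0.170953
P(Class 2 | 2 claims) ≈ 0.2308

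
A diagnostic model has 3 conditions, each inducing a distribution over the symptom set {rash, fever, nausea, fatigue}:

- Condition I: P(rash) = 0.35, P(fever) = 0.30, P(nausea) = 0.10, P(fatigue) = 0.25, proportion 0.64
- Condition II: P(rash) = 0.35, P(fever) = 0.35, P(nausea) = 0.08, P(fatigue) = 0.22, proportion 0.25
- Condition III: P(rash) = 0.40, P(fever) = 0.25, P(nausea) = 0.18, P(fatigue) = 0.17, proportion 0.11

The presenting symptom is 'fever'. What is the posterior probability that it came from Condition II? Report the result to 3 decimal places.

0.285

By Bayes' theorem, P(k | x) = P(Z=k) f_k(x) / Σ_j P(Z=j) f_j(x).
Evaluate each component's likelihood at the observed value:
  L_I = P(fever | comp) = 0.30
  L_II = P(fever | comp) = 0.35
  L_III = P(fever | comp) = 0.25
Prior × likelihood for each component:
  P(Z=I)·L_I = 0.64 × 0.3 = 0.192
  P(Z=II)·L_II = 0.25 × 0.35 = 0.0875
  P(Z=III)·L_III = 0.11 × 0.25 = 0.0275
Sum: 0.192 + 0.0875 + 0.0275 = 0.307
P(Condition II | data) = 0.0875 / 0.307 ≈ 0.285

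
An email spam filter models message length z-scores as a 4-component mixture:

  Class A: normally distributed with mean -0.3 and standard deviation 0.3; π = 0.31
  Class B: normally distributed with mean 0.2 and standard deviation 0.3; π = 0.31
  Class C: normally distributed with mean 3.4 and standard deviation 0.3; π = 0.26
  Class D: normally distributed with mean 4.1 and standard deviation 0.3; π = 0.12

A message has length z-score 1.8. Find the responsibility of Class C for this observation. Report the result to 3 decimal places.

0.456

By Bayes' theorem, P(k | x) = w_k f_k(x) / Σ_j w_j f_j(x).
Component likelihoods at x = 1.8:
  L_A = 3.04491e-11
  L_B = 8.85434e-07
  L_C = 8.85434e-07
  L_D = 2.29275e-13
Multiply by the mixture weights:
  w_A·L_A = 0.31 × 3.04491e-11 = 9.43921e-12
  w_B·L_B = 0.31 × 8.85434e-07 = 2.74485e-07
  w_C·L_C = 0.26 × 8.85434e-07 = 2.30213e-07
  w_D·L_D = 0.12 × 2.29275e-13 = 2.7513e-14
Sum: 9.43921e-12 + 2.74485e-07 + 2.30213e-07 + 2.7513e-14 = 5.04707e-07
P(Class C | 1.8) = 2.30213e-07 / 5.04707e-07 ≈ 0.456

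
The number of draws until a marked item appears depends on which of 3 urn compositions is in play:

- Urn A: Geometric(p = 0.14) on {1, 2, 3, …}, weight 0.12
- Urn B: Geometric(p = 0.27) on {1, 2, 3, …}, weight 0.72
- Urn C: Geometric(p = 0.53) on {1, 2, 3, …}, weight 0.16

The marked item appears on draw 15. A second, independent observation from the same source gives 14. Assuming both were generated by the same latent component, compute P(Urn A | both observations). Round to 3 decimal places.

0.789

P(component k | x) = π_k·f_k(x) / marginal(x), where marginal(x) = Σ_j π_j·f_j(x).
Since both observations come from the same component, the likelihood for component k is f_k(x₁)·f_k(x₂).
  L_A = [0.0169475] × [0.0197064] = 0.000333975
  L_B = [0.00329522] × [0.00451399] = 1.48746e-05
  L_C = [1.36034e-05] × [2.89433e-05] = 3.93726e-10
Unnormalised posteriors:
  π_A·L_A = 0.12 × 0.000333975 = 4.0077e-05
  π_B·L_B = 0.72 × 1.48746e-05 = 1.07097e-05
  π_C·L_C = 0.16 × 3.93726e-10 = 6.29961e-11
Evidence: 4.0077e-05 + 1.07097e-05 + 6.29961e-11 = 5.07868e-05
P(Urn A | x₁,x₂) = 4.0077e-05 / 5.07868e-05 ≈ 0.789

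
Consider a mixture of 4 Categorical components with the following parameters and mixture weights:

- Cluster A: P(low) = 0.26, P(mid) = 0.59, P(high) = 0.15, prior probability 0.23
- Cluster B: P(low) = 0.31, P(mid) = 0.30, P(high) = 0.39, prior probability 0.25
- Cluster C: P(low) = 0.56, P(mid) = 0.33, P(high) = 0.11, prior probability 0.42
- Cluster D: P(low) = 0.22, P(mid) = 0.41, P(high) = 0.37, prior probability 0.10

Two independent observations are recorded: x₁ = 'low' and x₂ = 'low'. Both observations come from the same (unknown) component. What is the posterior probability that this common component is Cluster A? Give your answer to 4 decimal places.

Apply Bayes' rule: the posterior for each component is proportional to its prior times its likelihood at x.
Since both observations come from the same component, the likelihood for component k is f_k(x₁)·f_k(x₂).
  L_A = [P(low | comp) = 0.26] × [0.26] = 0.0676
  L_B = [P(low | comp) = 0.31] × [0.31] = 0.0961
  L_C = [P(low | comp) = 0.56] × [0.56] = 0.3136
  L_D = [P(low | comp) = 0.22] × [0.22] = 0.0484
Weight by the priors:
  w_A·L_A = 0.23 × 0.0676 = 0.015548
  w_B·L_B = 0.25 × 0.0961 = 0.024025
  w_C·L_C = 0.42 × 0.3136 = 0.131712
  w_D·L_D = 0.10 × 0.0484 = 0.00484
Sum: 0.015548 + 0.024025 + 0.131712 + 0.00484 = 0.176125
Responsibility of Cluster A: 0.015548 / 0.176125 ≈ 0.0883

0.0883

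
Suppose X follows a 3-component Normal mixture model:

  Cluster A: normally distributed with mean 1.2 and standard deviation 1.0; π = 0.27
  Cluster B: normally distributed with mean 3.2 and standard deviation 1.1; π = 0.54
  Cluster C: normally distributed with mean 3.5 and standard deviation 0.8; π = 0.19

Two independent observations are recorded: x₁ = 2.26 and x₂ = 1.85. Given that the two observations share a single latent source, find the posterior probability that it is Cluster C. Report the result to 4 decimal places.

0.0379

The responsibility of component k is π_k f_k(x) divided by Σ_j π_j f_j(x).
Since both observations come from the same component, the likelihood for component k is f_k(x₁)·f_k(x₂).
  f_A = [(1/(1.0·√(2π)))·exp(−(2.26−1.2)²/(2·1.0²)) = 0.398942·exp(-0.56180) = 0.22747] × [0.322972] = 0.0734664
  f_B = [(1/(1.1·√(2π)))·exp(−(2.26−3.2)²/(2·1.1²)) = 0.362675·exp(-0.36512) = 0.251736] × [0.170785] = 0.0429929
  f_C = [(1/(0.8·√(2π)))·exp(−(2.26−3.5)²/(2·0.8²)) = 0.498678·exp(-1.20125) = 0.150011] × [0.0594424] = 0.00891702
Unnormalised posteriors:
  π_A·f_A = 0.27 × 0.0734664 = 0.0198359
  π_B·f_B = 0.54 × 0.0429929 = 0.0232162
  π_C·f_C = 0.19 × 0.00891702 = 0.00169423
Sum: 0.0198359 + 0.0232162 + 0.00169423 = 0.0447463
Responsibility of Cluster C: 0.00169423 / 0.0447463 ≈ 0.0379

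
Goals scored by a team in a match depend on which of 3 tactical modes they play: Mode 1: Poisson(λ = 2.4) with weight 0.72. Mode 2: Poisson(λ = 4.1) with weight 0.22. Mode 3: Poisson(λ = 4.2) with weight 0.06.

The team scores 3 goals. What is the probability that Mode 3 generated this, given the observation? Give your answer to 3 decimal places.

P(component k | x) = P(Z=k)·f_k(x) / marginal(x), where marginal(x) = Σ_j P(Z=j)·f_j(x).
Evaluate each component's likelihood at the observed value:
  L_1 = 0.209014
  L_2 = 0.190368
  L_3 = 0.185165
Unnormalised posteriors:
  P(Z=1)·L_1 = 0.72 × 0.209014 = 0.15049
  P(Z=2)·L_2 = 0.22 × 0.190368 = 0.0418809
  P(Z=3)·L_3 = 0.06 × 0.185165 = 0.0111099
Denominator: 0.15049 + 0.0418809 + 0.0111099 = 0.203481
So the posterior for Mode 3 is 0.0111099 / 0.203481 ≈ 0.055.

0.055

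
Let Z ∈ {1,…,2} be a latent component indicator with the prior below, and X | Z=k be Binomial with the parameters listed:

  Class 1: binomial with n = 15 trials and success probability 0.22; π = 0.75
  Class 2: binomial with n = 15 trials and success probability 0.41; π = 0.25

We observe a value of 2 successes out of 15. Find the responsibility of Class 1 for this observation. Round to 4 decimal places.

0.9702

Apply Bayes' rule: the posterior for each component is proportional to its prior times its likelihood at x.
Binomial probabilities:
  p_1 = 0.201032
  p_2 = 0.0185282
Multiply by the mixture weights:
  π_1·p_1 = 0.75 × 0.201032 = 0.150774
  π_2·p_2 = 0.25 × 0.0185282 = 0.00463205
Evidence: 0.150774 + 0.00463205 = 0.155406
So the posterior for Class 1 is 0.150774 / 0.155406 ≈ 0.9702.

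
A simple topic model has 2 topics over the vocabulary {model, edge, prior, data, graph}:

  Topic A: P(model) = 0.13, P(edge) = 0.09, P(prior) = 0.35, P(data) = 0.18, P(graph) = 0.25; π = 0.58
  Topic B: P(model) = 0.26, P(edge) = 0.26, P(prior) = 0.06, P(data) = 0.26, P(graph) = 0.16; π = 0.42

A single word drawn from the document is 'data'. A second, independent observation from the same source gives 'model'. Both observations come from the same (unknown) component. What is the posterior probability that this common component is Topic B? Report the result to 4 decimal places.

0.6766

By Bayes' theorem, P(k | x) = π_k f_k(x) / Σ_j π_j f_j(x).
Since both observations come from the same component, the likelihood for component k is f_k(x₁)·f_k(x₂).
  p_A = [0.18] × [0.13] = 0.0234
  p_B = [0.26] × [0.26] = 0.0676
Prior × likelihood for each component:
  π_A·p_A = 0.58 × 0.0234 = 0.013572
  π_B·p_B = 0.42 × 0.0676 = 0.028392
Marginal: 0.013572 + 0.028392 = 0.041964
P(Topic B | x₁, x₂) ≈ 0.6766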